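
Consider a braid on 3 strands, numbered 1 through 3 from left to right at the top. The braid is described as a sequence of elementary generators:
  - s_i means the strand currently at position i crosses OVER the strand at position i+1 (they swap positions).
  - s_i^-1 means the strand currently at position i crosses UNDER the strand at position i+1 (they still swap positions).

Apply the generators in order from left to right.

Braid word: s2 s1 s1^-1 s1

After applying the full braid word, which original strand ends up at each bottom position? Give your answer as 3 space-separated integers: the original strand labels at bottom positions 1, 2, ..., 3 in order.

Answer: 3 1 2

Derivation:
Gen 1 (s2): strand 2 crosses over strand 3. Perm now: [1 3 2]
Gen 2 (s1): strand 1 crosses over strand 3. Perm now: [3 1 2]
Gen 3 (s1^-1): strand 3 crosses under strand 1. Perm now: [1 3 2]
Gen 4 (s1): strand 1 crosses over strand 3. Perm now: [3 1 2]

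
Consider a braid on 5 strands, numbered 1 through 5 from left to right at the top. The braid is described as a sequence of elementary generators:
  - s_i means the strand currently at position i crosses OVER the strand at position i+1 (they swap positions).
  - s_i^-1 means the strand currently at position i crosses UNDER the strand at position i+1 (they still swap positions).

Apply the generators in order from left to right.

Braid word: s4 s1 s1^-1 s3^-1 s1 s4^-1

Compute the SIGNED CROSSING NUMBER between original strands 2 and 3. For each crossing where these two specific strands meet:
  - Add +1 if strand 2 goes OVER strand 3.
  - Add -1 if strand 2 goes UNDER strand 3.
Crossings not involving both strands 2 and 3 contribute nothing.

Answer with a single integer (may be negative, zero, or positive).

Gen 1: crossing 4x5. Both 2&3? no. Sum: 0
Gen 2: crossing 1x2. Both 2&3? no. Sum: 0
Gen 3: crossing 2x1. Both 2&3? no. Sum: 0
Gen 4: crossing 3x5. Both 2&3? no. Sum: 0
Gen 5: crossing 1x2. Both 2&3? no. Sum: 0
Gen 6: crossing 3x4. Both 2&3? no. Sum: 0

Answer: 0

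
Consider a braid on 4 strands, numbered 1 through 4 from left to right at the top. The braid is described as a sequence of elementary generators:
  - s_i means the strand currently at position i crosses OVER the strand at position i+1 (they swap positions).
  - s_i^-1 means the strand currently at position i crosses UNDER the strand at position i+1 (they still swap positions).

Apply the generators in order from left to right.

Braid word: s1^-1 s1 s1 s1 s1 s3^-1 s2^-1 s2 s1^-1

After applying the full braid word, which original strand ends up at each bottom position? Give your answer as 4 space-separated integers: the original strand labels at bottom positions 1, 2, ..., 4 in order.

Answer: 1 2 4 3

Derivation:
Gen 1 (s1^-1): strand 1 crosses under strand 2. Perm now: [2 1 3 4]
Gen 2 (s1): strand 2 crosses over strand 1. Perm now: [1 2 3 4]
Gen 3 (s1): strand 1 crosses over strand 2. Perm now: [2 1 3 4]
Gen 4 (s1): strand 2 crosses over strand 1. Perm now: [1 2 3 4]
Gen 5 (s1): strand 1 crosses over strand 2. Perm now: [2 1 3 4]
Gen 6 (s3^-1): strand 3 crosses under strand 4. Perm now: [2 1 4 3]
Gen 7 (s2^-1): strand 1 crosses under strand 4. Perm now: [2 4 1 3]
Gen 8 (s2): strand 4 crosses over strand 1. Perm now: [2 1 4 3]
Gen 9 (s1^-1): strand 2 crosses under strand 1. Perm now: [1 2 4 3]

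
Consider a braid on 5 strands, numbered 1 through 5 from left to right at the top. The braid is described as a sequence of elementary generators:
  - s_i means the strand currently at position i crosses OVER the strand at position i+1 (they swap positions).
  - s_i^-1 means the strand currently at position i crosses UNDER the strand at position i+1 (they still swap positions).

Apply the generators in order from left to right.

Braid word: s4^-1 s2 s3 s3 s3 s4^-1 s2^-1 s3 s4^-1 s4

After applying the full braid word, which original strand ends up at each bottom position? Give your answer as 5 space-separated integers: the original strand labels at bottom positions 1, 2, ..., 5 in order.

Answer: 1 5 4 3 2

Derivation:
Gen 1 (s4^-1): strand 4 crosses under strand 5. Perm now: [1 2 3 5 4]
Gen 2 (s2): strand 2 crosses over strand 3. Perm now: [1 3 2 5 4]
Gen 3 (s3): strand 2 crosses over strand 5. Perm now: [1 3 5 2 4]
Gen 4 (s3): strand 5 crosses over strand 2. Perm now: [1 3 2 5 4]
Gen 5 (s3): strand 2 crosses over strand 5. Perm now: [1 3 5 2 4]
Gen 6 (s4^-1): strand 2 crosses under strand 4. Perm now: [1 3 5 4 2]
Gen 7 (s2^-1): strand 3 crosses under strand 5. Perm now: [1 5 3 4 2]
Gen 8 (s3): strand 3 crosses over strand 4. Perm now: [1 5 4 3 2]
Gen 9 (s4^-1): strand 3 crosses under strand 2. Perm now: [1 5 4 2 3]
Gen 10 (s4): strand 2 crosses over strand 3. Perm now: [1 5 4 3 2]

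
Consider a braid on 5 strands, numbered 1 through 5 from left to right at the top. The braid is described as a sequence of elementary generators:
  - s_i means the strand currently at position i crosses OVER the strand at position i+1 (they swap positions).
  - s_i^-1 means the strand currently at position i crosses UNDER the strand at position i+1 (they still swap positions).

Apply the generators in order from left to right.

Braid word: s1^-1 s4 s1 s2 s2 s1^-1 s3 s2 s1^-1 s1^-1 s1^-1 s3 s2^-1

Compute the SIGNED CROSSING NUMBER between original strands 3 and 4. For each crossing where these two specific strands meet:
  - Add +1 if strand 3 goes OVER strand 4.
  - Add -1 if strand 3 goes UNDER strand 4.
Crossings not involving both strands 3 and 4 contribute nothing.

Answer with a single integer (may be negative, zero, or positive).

Answer: 0

Derivation:
Gen 1: crossing 1x2. Both 3&4? no. Sum: 0
Gen 2: crossing 4x5. Both 3&4? no. Sum: 0
Gen 3: crossing 2x1. Both 3&4? no. Sum: 0
Gen 4: crossing 2x3. Both 3&4? no. Sum: 0
Gen 5: crossing 3x2. Both 3&4? no. Sum: 0
Gen 6: crossing 1x2. Both 3&4? no. Sum: 0
Gen 7: crossing 3x5. Both 3&4? no. Sum: 0
Gen 8: crossing 1x5. Both 3&4? no. Sum: 0
Gen 9: crossing 2x5. Both 3&4? no. Sum: 0
Gen 10: crossing 5x2. Both 3&4? no. Sum: 0
Gen 11: crossing 2x5. Both 3&4? no. Sum: 0
Gen 12: crossing 1x3. Both 3&4? no. Sum: 0
Gen 13: crossing 2x3. Both 3&4? no. Sum: 0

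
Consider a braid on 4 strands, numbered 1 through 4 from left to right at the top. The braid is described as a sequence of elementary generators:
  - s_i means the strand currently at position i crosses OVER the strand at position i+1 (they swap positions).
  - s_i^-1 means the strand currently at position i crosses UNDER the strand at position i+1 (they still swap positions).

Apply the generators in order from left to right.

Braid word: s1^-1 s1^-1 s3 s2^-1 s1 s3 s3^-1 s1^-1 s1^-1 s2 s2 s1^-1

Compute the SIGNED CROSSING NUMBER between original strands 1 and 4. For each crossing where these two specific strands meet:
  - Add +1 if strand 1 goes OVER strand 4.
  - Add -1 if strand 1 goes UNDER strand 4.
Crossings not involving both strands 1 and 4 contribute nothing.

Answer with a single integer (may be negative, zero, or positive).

Answer: 2

Derivation:
Gen 1: crossing 1x2. Both 1&4? no. Sum: 0
Gen 2: crossing 2x1. Both 1&4? no. Sum: 0
Gen 3: crossing 3x4. Both 1&4? no. Sum: 0
Gen 4: crossing 2x4. Both 1&4? no. Sum: 0
Gen 5: 1 over 4. Both 1&4? yes. Contrib: +1. Sum: 1
Gen 6: crossing 2x3. Both 1&4? no. Sum: 1
Gen 7: crossing 3x2. Both 1&4? no. Sum: 1
Gen 8: 4 under 1. Both 1&4? yes. Contrib: +1. Sum: 2
Gen 9: 1 under 4. Both 1&4? yes. Contrib: -1. Sum: 1
Gen 10: crossing 1x2. Both 1&4? no. Sum: 1
Gen 11: crossing 2x1. Both 1&4? no. Sum: 1
Gen 12: 4 under 1. Both 1&4? yes. Contrib: +1. Sum: 2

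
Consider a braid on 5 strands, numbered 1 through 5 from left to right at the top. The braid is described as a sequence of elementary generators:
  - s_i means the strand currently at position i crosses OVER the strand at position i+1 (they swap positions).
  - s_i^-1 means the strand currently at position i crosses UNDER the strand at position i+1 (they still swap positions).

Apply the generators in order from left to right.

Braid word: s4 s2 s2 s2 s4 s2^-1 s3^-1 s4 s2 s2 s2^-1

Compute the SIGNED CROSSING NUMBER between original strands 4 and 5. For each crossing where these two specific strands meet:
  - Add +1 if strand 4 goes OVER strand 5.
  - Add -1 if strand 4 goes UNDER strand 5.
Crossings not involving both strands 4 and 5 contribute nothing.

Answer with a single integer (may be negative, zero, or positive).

Answer: 0

Derivation:
Gen 1: 4 over 5. Both 4&5? yes. Contrib: +1. Sum: 1
Gen 2: crossing 2x3. Both 4&5? no. Sum: 1
Gen 3: crossing 3x2. Both 4&5? no. Sum: 1
Gen 4: crossing 2x3. Both 4&5? no. Sum: 1
Gen 5: 5 over 4. Both 4&5? yes. Contrib: -1. Sum: 0
Gen 6: crossing 3x2. Both 4&5? no. Sum: 0
Gen 7: crossing 3x4. Both 4&5? no. Sum: 0
Gen 8: crossing 3x5. Both 4&5? no. Sum: 0
Gen 9: crossing 2x4. Both 4&5? no. Sum: 0
Gen 10: crossing 4x2. Both 4&5? no. Sum: 0
Gen 11: crossing 2x4. Both 4&5? no. Sum: 0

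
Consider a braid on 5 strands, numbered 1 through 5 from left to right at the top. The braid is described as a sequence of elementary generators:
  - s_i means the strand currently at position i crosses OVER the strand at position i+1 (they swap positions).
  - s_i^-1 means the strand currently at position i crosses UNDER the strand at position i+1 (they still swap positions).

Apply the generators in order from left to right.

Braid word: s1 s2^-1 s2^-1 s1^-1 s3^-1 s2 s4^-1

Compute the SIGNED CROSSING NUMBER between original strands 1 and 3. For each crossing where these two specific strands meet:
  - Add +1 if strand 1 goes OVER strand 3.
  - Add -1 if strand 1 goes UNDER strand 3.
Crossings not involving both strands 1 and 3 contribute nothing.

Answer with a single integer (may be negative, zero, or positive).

Gen 1: crossing 1x2. Both 1&3? no. Sum: 0
Gen 2: 1 under 3. Both 1&3? yes. Contrib: -1. Sum: -1
Gen 3: 3 under 1. Both 1&3? yes. Contrib: +1. Sum: 0
Gen 4: crossing 2x1. Both 1&3? no. Sum: 0
Gen 5: crossing 3x4. Both 1&3? no. Sum: 0
Gen 6: crossing 2x4. Both 1&3? no. Sum: 0
Gen 7: crossing 3x5. Both 1&3? no. Sum: 0

Answer: 0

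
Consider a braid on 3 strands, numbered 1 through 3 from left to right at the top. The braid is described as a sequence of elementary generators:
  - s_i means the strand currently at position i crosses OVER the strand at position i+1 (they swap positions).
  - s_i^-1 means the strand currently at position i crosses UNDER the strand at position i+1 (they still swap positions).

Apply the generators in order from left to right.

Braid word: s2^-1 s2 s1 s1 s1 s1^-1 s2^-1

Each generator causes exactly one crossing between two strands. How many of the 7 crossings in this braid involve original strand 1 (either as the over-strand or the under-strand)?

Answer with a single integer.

Answer: 4

Derivation:
Gen 1: crossing 2x3. Involves strand 1? no. Count so far: 0
Gen 2: crossing 3x2. Involves strand 1? no. Count so far: 0
Gen 3: crossing 1x2. Involves strand 1? yes. Count so far: 1
Gen 4: crossing 2x1. Involves strand 1? yes. Count so far: 2
Gen 5: crossing 1x2. Involves strand 1? yes. Count so far: 3
Gen 6: crossing 2x1. Involves strand 1? yes. Count so far: 4
Gen 7: crossing 2x3. Involves strand 1? no. Count so far: 4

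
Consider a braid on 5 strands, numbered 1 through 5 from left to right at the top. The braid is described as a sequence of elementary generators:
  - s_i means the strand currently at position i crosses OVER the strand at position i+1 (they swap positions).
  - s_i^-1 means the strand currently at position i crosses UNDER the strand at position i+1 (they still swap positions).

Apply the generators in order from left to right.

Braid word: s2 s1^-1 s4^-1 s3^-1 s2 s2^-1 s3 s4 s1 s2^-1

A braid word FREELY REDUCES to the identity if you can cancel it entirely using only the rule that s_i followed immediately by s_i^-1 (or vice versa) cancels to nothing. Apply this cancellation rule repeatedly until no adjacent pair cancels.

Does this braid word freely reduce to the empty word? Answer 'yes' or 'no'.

Gen 1 (s2): push. Stack: [s2]
Gen 2 (s1^-1): push. Stack: [s2 s1^-1]
Gen 3 (s4^-1): push. Stack: [s2 s1^-1 s4^-1]
Gen 4 (s3^-1): push. Stack: [s2 s1^-1 s4^-1 s3^-1]
Gen 5 (s2): push. Stack: [s2 s1^-1 s4^-1 s3^-1 s2]
Gen 6 (s2^-1): cancels prior s2. Stack: [s2 s1^-1 s4^-1 s3^-1]
Gen 7 (s3): cancels prior s3^-1. Stack: [s2 s1^-1 s4^-1]
Gen 8 (s4): cancels prior s4^-1. Stack: [s2 s1^-1]
Gen 9 (s1): cancels prior s1^-1. Stack: [s2]
Gen 10 (s2^-1): cancels prior s2. Stack: []
Reduced word: (empty)

Answer: yes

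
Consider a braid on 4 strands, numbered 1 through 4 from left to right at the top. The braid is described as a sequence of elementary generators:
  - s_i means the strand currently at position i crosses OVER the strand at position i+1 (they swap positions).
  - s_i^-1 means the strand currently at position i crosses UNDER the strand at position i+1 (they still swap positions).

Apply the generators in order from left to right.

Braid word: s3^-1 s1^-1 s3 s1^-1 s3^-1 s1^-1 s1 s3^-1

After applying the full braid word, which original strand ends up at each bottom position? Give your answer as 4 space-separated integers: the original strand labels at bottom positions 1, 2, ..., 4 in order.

Answer: 1 2 3 4

Derivation:
Gen 1 (s3^-1): strand 3 crosses under strand 4. Perm now: [1 2 4 3]
Gen 2 (s1^-1): strand 1 crosses under strand 2. Perm now: [2 1 4 3]
Gen 3 (s3): strand 4 crosses over strand 3. Perm now: [2 1 3 4]
Gen 4 (s1^-1): strand 2 crosses under strand 1. Perm now: [1 2 3 4]
Gen 5 (s3^-1): strand 3 crosses under strand 4. Perm now: [1 2 4 3]
Gen 6 (s1^-1): strand 1 crosses under strand 2. Perm now: [2 1 4 3]
Gen 7 (s1): strand 2 crosses over strand 1. Perm now: [1 2 4 3]
Gen 8 (s3^-1): strand 4 crosses under strand 3. Perm now: [1 2 3 4]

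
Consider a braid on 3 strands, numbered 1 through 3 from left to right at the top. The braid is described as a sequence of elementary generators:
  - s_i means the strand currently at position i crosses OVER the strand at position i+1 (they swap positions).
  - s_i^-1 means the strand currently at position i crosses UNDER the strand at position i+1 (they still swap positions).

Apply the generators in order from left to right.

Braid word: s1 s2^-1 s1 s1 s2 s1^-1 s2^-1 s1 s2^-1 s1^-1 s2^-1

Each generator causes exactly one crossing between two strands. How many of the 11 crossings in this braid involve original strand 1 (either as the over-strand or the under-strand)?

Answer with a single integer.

Gen 1: crossing 1x2. Involves strand 1? yes. Count so far: 1
Gen 2: crossing 1x3. Involves strand 1? yes. Count so far: 2
Gen 3: crossing 2x3. Involves strand 1? no. Count so far: 2
Gen 4: crossing 3x2. Involves strand 1? no. Count so far: 2
Gen 5: crossing 3x1. Involves strand 1? yes. Count so far: 3
Gen 6: crossing 2x1. Involves strand 1? yes. Count so far: 4
Gen 7: crossing 2x3. Involves strand 1? no. Count so far: 4
Gen 8: crossing 1x3. Involves strand 1? yes. Count so far: 5
Gen 9: crossing 1x2. Involves strand 1? yes. Count so far: 6
Gen 10: crossing 3x2. Involves strand 1? no. Count so far: 6
Gen 11: crossing 3x1. Involves strand 1? yes. Count so far: 7

Answer: 7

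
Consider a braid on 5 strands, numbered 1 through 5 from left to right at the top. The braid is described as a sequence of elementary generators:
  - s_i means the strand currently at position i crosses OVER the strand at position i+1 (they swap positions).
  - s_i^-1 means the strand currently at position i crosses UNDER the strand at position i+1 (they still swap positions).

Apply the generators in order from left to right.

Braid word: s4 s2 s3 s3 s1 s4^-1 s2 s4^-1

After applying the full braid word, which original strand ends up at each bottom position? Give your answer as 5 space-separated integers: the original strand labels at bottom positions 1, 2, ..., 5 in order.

Gen 1 (s4): strand 4 crosses over strand 5. Perm now: [1 2 3 5 4]
Gen 2 (s2): strand 2 crosses over strand 3. Perm now: [1 3 2 5 4]
Gen 3 (s3): strand 2 crosses over strand 5. Perm now: [1 3 5 2 4]
Gen 4 (s3): strand 5 crosses over strand 2. Perm now: [1 3 2 5 4]
Gen 5 (s1): strand 1 crosses over strand 3. Perm now: [3 1 2 5 4]
Gen 6 (s4^-1): strand 5 crosses under strand 4. Perm now: [3 1 2 4 5]
Gen 7 (s2): strand 1 crosses over strand 2. Perm now: [3 2 1 4 5]
Gen 8 (s4^-1): strand 4 crosses under strand 5. Perm now: [3 2 1 5 4]

Answer: 3 2 1 5 4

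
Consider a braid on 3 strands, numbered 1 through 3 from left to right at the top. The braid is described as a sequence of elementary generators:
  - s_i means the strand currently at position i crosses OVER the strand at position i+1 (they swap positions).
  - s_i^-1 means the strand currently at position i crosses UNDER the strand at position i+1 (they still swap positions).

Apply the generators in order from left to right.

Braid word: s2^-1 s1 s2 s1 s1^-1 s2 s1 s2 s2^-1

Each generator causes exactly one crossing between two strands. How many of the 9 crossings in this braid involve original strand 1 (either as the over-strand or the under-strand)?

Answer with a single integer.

Answer: 4

Derivation:
Gen 1: crossing 2x3. Involves strand 1? no. Count so far: 0
Gen 2: crossing 1x3. Involves strand 1? yes. Count so far: 1
Gen 3: crossing 1x2. Involves strand 1? yes. Count so far: 2
Gen 4: crossing 3x2. Involves strand 1? no. Count so far: 2
Gen 5: crossing 2x3. Involves strand 1? no. Count so far: 2
Gen 6: crossing 2x1. Involves strand 1? yes. Count so far: 3
Gen 7: crossing 3x1. Involves strand 1? yes. Count so far: 4
Gen 8: crossing 3x2. Involves strand 1? no. Count so far: 4
Gen 9: crossing 2x3. Involves strand 1? no. Count so far: 4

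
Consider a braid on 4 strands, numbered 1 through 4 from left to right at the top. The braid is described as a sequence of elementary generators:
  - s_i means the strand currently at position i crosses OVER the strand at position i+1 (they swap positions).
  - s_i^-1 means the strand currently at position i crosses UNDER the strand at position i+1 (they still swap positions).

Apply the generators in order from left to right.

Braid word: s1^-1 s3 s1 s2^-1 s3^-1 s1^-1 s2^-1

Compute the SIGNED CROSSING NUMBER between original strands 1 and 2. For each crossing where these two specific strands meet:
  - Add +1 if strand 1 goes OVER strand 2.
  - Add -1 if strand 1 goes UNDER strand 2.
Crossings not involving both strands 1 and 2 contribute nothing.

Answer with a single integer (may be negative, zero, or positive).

Gen 1: 1 under 2. Both 1&2? yes. Contrib: -1. Sum: -1
Gen 2: crossing 3x4. Both 1&2? no. Sum: -1
Gen 3: 2 over 1. Both 1&2? yes. Contrib: -1. Sum: -2
Gen 4: crossing 2x4. Both 1&2? no. Sum: -2
Gen 5: crossing 2x3. Both 1&2? no. Sum: -2
Gen 6: crossing 1x4. Both 1&2? no. Sum: -2
Gen 7: crossing 1x3. Both 1&2? no. Sum: -2

Answer: -2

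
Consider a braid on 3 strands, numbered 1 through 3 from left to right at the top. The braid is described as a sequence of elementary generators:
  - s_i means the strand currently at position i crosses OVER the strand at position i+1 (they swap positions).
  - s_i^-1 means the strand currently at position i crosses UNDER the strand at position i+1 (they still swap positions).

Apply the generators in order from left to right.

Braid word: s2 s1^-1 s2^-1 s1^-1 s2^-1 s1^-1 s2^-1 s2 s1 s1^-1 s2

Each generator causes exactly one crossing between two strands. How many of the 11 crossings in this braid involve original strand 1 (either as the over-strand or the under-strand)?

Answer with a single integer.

Gen 1: crossing 2x3. Involves strand 1? no. Count so far: 0
Gen 2: crossing 1x3. Involves strand 1? yes. Count so far: 1
Gen 3: crossing 1x2. Involves strand 1? yes. Count so far: 2
Gen 4: crossing 3x2. Involves strand 1? no. Count so far: 2
Gen 5: crossing 3x1. Involves strand 1? yes. Count so far: 3
Gen 6: crossing 2x1. Involves strand 1? yes. Count so far: 4
Gen 7: crossing 2x3. Involves strand 1? no. Count so far: 4
Gen 8: crossing 3x2. Involves strand 1? no. Count so far: 4
Gen 9: crossing 1x2. Involves strand 1? yes. Count so far: 5
Gen 10: crossing 2x1. Involves strand 1? yes. Count so far: 6
Gen 11: crossing 2x3. Involves strand 1? no. Count so far: 6

Answer: 6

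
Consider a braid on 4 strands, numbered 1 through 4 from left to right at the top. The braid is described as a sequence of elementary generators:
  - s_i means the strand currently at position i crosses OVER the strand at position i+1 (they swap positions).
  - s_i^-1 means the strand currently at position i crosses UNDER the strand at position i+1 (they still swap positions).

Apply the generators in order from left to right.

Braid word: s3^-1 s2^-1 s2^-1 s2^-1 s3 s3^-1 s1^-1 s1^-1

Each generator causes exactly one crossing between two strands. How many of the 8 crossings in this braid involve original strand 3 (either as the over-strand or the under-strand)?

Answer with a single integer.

Gen 1: crossing 3x4. Involves strand 3? yes. Count so far: 1
Gen 2: crossing 2x4. Involves strand 3? no. Count so far: 1
Gen 3: crossing 4x2. Involves strand 3? no. Count so far: 1
Gen 4: crossing 2x4. Involves strand 3? no. Count so far: 1
Gen 5: crossing 2x3. Involves strand 3? yes. Count so far: 2
Gen 6: crossing 3x2. Involves strand 3? yes. Count so far: 3
Gen 7: crossing 1x4. Involves strand 3? no. Count so far: 3
Gen 8: crossing 4x1. Involves strand 3? no. Count so far: 3

Answer: 3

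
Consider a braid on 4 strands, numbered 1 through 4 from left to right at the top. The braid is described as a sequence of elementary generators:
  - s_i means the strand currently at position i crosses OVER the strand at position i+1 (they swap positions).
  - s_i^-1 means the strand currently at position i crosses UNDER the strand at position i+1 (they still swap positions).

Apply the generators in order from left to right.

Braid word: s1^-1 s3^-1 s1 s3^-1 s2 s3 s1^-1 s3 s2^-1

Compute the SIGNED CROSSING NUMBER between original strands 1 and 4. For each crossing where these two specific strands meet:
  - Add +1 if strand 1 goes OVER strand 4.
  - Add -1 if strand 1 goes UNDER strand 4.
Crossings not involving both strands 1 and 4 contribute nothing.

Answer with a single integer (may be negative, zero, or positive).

Gen 1: crossing 1x2. Both 1&4? no. Sum: 0
Gen 2: crossing 3x4. Both 1&4? no. Sum: 0
Gen 3: crossing 2x1. Both 1&4? no. Sum: 0
Gen 4: crossing 4x3. Both 1&4? no. Sum: 0
Gen 5: crossing 2x3. Both 1&4? no. Sum: 0
Gen 6: crossing 2x4. Both 1&4? no. Sum: 0
Gen 7: crossing 1x3. Both 1&4? no. Sum: 0
Gen 8: crossing 4x2. Both 1&4? no. Sum: 0
Gen 9: crossing 1x2. Both 1&4? no. Sum: 0

Answer: 0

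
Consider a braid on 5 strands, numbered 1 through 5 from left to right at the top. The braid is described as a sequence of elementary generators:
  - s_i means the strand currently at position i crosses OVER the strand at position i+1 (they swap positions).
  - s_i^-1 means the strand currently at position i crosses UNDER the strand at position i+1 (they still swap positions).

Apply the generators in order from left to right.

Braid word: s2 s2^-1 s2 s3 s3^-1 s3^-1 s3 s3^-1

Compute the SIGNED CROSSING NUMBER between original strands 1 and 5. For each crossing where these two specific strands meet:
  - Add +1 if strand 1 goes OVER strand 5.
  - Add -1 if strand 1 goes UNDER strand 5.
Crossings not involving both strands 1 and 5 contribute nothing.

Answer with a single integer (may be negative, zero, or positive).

Gen 1: crossing 2x3. Both 1&5? no. Sum: 0
Gen 2: crossing 3x2. Both 1&5? no. Sum: 0
Gen 3: crossing 2x3. Both 1&5? no. Sum: 0
Gen 4: crossing 2x4. Both 1&5? no. Sum: 0
Gen 5: crossing 4x2. Both 1&5? no. Sum: 0
Gen 6: crossing 2x4. Both 1&5? no. Sum: 0
Gen 7: crossing 4x2. Both 1&5? no. Sum: 0
Gen 8: crossing 2x4. Both 1&5? no. Sum: 0

Answer: 0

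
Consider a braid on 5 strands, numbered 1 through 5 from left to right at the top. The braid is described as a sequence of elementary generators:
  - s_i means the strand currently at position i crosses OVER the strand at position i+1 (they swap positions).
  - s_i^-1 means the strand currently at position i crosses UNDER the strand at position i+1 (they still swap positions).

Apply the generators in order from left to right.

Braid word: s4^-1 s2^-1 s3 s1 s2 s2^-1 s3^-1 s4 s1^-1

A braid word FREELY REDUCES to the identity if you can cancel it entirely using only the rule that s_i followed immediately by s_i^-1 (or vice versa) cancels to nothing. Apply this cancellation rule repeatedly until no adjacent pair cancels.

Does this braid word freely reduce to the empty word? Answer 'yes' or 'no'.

Answer: no

Derivation:
Gen 1 (s4^-1): push. Stack: [s4^-1]
Gen 2 (s2^-1): push. Stack: [s4^-1 s2^-1]
Gen 3 (s3): push. Stack: [s4^-1 s2^-1 s3]
Gen 4 (s1): push. Stack: [s4^-1 s2^-1 s3 s1]
Gen 5 (s2): push. Stack: [s4^-1 s2^-1 s3 s1 s2]
Gen 6 (s2^-1): cancels prior s2. Stack: [s4^-1 s2^-1 s3 s1]
Gen 7 (s3^-1): push. Stack: [s4^-1 s2^-1 s3 s1 s3^-1]
Gen 8 (s4): push. Stack: [s4^-1 s2^-1 s3 s1 s3^-1 s4]
Gen 9 (s1^-1): push. Stack: [s4^-1 s2^-1 s3 s1 s3^-1 s4 s1^-1]
Reduced word: s4^-1 s2^-1 s3 s1 s3^-1 s4 s1^-1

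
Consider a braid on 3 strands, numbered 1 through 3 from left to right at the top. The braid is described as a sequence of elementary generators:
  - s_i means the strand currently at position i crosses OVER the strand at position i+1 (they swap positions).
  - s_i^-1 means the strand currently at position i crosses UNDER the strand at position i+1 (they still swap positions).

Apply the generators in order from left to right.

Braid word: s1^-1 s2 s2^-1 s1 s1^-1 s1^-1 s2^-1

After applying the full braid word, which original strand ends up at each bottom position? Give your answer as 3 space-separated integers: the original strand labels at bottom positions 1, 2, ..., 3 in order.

Answer: 1 3 2

Derivation:
Gen 1 (s1^-1): strand 1 crosses under strand 2. Perm now: [2 1 3]
Gen 2 (s2): strand 1 crosses over strand 3. Perm now: [2 3 1]
Gen 3 (s2^-1): strand 3 crosses under strand 1. Perm now: [2 1 3]
Gen 4 (s1): strand 2 crosses over strand 1. Perm now: [1 2 3]
Gen 5 (s1^-1): strand 1 crosses under strand 2. Perm now: [2 1 3]
Gen 6 (s1^-1): strand 2 crosses under strand 1. Perm now: [1 2 3]
Gen 7 (s2^-1): strand 2 crosses under strand 3. Perm now: [1 3 2]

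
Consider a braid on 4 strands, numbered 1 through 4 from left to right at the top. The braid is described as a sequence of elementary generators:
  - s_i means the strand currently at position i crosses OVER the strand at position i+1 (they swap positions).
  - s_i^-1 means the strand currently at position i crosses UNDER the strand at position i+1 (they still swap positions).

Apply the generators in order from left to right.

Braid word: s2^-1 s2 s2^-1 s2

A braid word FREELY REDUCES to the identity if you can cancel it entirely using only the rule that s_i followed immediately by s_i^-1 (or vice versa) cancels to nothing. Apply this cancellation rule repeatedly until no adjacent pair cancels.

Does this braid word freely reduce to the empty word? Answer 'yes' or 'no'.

Answer: yes

Derivation:
Gen 1 (s2^-1): push. Stack: [s2^-1]
Gen 2 (s2): cancels prior s2^-1. Stack: []
Gen 3 (s2^-1): push. Stack: [s2^-1]
Gen 4 (s2): cancels prior s2^-1. Stack: []
Reduced word: (empty)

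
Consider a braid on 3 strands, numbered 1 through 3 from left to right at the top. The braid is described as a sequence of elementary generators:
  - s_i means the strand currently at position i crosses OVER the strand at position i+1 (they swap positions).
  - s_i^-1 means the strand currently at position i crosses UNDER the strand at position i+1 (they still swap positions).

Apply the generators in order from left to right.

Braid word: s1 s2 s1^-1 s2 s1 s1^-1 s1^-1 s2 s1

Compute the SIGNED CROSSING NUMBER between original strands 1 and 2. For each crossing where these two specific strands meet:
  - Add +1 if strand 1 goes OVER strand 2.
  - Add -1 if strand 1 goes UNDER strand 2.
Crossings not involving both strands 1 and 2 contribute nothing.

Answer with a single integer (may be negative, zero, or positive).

Gen 1: 1 over 2. Both 1&2? yes. Contrib: +1. Sum: 1
Gen 2: crossing 1x3. Both 1&2? no. Sum: 1
Gen 3: crossing 2x3. Both 1&2? no. Sum: 1
Gen 4: 2 over 1. Both 1&2? yes. Contrib: -1. Sum: 0
Gen 5: crossing 3x1. Both 1&2? no. Sum: 0
Gen 6: crossing 1x3. Both 1&2? no. Sum: 0
Gen 7: crossing 3x1. Both 1&2? no. Sum: 0
Gen 8: crossing 3x2. Both 1&2? no. Sum: 0
Gen 9: 1 over 2. Both 1&2? yes. Contrib: +1. Sum: 1

Answer: 1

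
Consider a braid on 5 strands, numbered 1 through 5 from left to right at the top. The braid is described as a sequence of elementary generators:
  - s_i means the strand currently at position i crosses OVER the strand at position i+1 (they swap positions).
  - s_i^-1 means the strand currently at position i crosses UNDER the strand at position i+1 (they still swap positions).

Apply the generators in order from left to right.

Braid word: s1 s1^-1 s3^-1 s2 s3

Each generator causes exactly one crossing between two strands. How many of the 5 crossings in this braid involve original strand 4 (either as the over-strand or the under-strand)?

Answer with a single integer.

Gen 1: crossing 1x2. Involves strand 4? no. Count so far: 0
Gen 2: crossing 2x1. Involves strand 4? no. Count so far: 0
Gen 3: crossing 3x4. Involves strand 4? yes. Count so far: 1
Gen 4: crossing 2x4. Involves strand 4? yes. Count so far: 2
Gen 5: crossing 2x3. Involves strand 4? no. Count so far: 2

Answer: 2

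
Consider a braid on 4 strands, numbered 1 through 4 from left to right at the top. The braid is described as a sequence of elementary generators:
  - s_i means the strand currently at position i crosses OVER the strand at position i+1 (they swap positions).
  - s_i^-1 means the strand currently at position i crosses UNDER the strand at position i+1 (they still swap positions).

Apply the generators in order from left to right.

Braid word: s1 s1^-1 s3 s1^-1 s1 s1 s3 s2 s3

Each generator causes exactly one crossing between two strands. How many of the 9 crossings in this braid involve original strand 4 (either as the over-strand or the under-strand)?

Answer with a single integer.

Gen 1: crossing 1x2. Involves strand 4? no. Count so far: 0
Gen 2: crossing 2x1. Involves strand 4? no. Count so far: 0
Gen 3: crossing 3x4. Involves strand 4? yes. Count so far: 1
Gen 4: crossing 1x2. Involves strand 4? no. Count so far: 1
Gen 5: crossing 2x1. Involves strand 4? no. Count so far: 1
Gen 6: crossing 1x2. Involves strand 4? no. Count so far: 1
Gen 7: crossing 4x3. Involves strand 4? yes. Count so far: 2
Gen 8: crossing 1x3. Involves strand 4? no. Count so far: 2
Gen 9: crossing 1x4. Involves strand 4? yes. Count so far: 3

Answer: 3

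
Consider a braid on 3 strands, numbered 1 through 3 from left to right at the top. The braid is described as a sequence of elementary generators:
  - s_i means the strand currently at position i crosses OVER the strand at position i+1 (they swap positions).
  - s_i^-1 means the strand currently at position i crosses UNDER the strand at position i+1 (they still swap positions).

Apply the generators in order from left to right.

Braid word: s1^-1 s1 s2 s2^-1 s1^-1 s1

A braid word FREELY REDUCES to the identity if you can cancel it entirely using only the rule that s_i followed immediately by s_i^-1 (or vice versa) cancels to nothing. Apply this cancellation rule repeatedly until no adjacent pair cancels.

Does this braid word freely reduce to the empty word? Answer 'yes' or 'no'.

Gen 1 (s1^-1): push. Stack: [s1^-1]
Gen 2 (s1): cancels prior s1^-1. Stack: []
Gen 3 (s2): push. Stack: [s2]
Gen 4 (s2^-1): cancels prior s2. Stack: []
Gen 5 (s1^-1): push. Stack: [s1^-1]
Gen 6 (s1): cancels prior s1^-1. Stack: []
Reduced word: (empty)

Answer: yes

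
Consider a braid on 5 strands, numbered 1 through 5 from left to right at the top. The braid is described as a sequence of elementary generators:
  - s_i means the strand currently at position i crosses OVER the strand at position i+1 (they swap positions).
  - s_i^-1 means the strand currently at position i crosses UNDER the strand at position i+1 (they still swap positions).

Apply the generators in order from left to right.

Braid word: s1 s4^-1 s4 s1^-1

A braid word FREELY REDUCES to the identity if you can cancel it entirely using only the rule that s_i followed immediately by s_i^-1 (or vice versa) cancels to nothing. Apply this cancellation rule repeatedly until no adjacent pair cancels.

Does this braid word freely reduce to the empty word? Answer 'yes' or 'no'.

Gen 1 (s1): push. Stack: [s1]
Gen 2 (s4^-1): push. Stack: [s1 s4^-1]
Gen 3 (s4): cancels prior s4^-1. Stack: [s1]
Gen 4 (s1^-1): cancels prior s1. Stack: []
Reduced word: (empty)

Answer: yes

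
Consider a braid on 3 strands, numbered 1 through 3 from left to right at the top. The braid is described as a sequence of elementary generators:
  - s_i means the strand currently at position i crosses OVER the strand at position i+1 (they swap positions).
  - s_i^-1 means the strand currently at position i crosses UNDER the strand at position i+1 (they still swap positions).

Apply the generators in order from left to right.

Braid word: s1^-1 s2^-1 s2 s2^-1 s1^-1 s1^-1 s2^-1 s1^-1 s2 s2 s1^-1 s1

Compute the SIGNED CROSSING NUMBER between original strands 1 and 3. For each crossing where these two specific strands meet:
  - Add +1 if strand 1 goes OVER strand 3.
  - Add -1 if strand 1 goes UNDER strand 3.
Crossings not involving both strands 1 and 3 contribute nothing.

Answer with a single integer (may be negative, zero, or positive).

Answer: -2

Derivation:
Gen 1: crossing 1x2. Both 1&3? no. Sum: 0
Gen 2: 1 under 3. Both 1&3? yes. Contrib: -1. Sum: -1
Gen 3: 3 over 1. Both 1&3? yes. Contrib: -1. Sum: -2
Gen 4: 1 under 3. Both 1&3? yes. Contrib: -1. Sum: -3
Gen 5: crossing 2x3. Both 1&3? no. Sum: -3
Gen 6: crossing 3x2. Both 1&3? no. Sum: -3
Gen 7: 3 under 1. Both 1&3? yes. Contrib: +1. Sum: -2
Gen 8: crossing 2x1. Both 1&3? no. Sum: -2
Gen 9: crossing 2x3. Both 1&3? no. Sum: -2
Gen 10: crossing 3x2. Both 1&3? no. Sum: -2
Gen 11: crossing 1x2. Both 1&3? no. Sum: -2
Gen 12: crossing 2x1. Both 1&3? no. Sum: -2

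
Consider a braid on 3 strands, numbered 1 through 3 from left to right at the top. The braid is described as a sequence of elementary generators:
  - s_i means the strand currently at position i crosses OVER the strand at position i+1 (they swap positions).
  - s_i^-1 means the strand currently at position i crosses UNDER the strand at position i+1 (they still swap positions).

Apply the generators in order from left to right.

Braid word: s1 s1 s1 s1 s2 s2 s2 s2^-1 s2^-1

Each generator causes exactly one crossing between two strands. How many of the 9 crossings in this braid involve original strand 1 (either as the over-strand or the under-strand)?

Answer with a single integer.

Gen 1: crossing 1x2. Involves strand 1? yes. Count so far: 1
Gen 2: crossing 2x1. Involves strand 1? yes. Count so far: 2
Gen 3: crossing 1x2. Involves strand 1? yes. Count so far: 3
Gen 4: crossing 2x1. Involves strand 1? yes. Count so far: 4
Gen 5: crossing 2x3. Involves strand 1? no. Count so far: 4
Gen 6: crossing 3x2. Involves strand 1? no. Count so far: 4
Gen 7: crossing 2x3. Involves strand 1? no. Count so far: 4
Gen 8: crossing 3x2. Involves strand 1? no. Count so far: 4
Gen 9: crossing 2x3. Involves strand 1? no. Count so far: 4

Answer: 4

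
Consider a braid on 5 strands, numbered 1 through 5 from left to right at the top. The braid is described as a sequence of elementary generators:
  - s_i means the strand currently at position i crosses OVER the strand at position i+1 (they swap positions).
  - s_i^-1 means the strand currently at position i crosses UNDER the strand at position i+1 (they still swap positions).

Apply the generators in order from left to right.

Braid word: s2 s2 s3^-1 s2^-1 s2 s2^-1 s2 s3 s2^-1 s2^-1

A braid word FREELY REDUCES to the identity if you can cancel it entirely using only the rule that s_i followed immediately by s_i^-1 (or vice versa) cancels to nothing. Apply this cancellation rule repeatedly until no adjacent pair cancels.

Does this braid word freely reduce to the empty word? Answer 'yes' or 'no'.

Answer: yes

Derivation:
Gen 1 (s2): push. Stack: [s2]
Gen 2 (s2): push. Stack: [s2 s2]
Gen 3 (s3^-1): push. Stack: [s2 s2 s3^-1]
Gen 4 (s2^-1): push. Stack: [s2 s2 s3^-1 s2^-1]
Gen 5 (s2): cancels prior s2^-1. Stack: [s2 s2 s3^-1]
Gen 6 (s2^-1): push. Stack: [s2 s2 s3^-1 s2^-1]
Gen 7 (s2): cancels prior s2^-1. Stack: [s2 s2 s3^-1]
Gen 8 (s3): cancels prior s3^-1. Stack: [s2 s2]
Gen 9 (s2^-1): cancels prior s2. Stack: [s2]
Gen 10 (s2^-1): cancels prior s2. Stack: []
Reduced word: (empty)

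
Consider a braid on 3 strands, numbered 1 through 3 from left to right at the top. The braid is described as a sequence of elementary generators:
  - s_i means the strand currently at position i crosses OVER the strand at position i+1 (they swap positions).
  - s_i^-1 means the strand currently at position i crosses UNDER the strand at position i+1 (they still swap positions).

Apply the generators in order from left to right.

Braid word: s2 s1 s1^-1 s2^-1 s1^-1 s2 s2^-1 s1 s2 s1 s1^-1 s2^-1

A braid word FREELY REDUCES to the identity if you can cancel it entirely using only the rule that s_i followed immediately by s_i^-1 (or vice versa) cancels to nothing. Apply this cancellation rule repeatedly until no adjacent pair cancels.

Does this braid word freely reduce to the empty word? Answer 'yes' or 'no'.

Answer: yes

Derivation:
Gen 1 (s2): push. Stack: [s2]
Gen 2 (s1): push. Stack: [s2 s1]
Gen 3 (s1^-1): cancels prior s1. Stack: [s2]
Gen 4 (s2^-1): cancels prior s2. Stack: []
Gen 5 (s1^-1): push. Stack: [s1^-1]
Gen 6 (s2): push. Stack: [s1^-1 s2]
Gen 7 (s2^-1): cancels prior s2. Stack: [s1^-1]
Gen 8 (s1): cancels prior s1^-1. Stack: []
Gen 9 (s2): push. Stack: [s2]
Gen 10 (s1): push. Stack: [s2 s1]
Gen 11 (s1^-1): cancels prior s1. Stack: [s2]
Gen 12 (s2^-1): cancels prior s2. Stack: []
Reduced word: (empty)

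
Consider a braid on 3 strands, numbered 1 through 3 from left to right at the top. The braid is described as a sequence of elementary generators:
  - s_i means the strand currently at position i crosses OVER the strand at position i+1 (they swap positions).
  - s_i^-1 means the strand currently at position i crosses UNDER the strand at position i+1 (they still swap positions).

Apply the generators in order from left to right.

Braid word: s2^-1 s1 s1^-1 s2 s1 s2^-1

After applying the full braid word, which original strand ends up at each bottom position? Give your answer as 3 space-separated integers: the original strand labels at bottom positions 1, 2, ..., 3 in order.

Answer: 2 3 1

Derivation:
Gen 1 (s2^-1): strand 2 crosses under strand 3. Perm now: [1 3 2]
Gen 2 (s1): strand 1 crosses over strand 3. Perm now: [3 1 2]
Gen 3 (s1^-1): strand 3 crosses under strand 1. Perm now: [1 3 2]
Gen 4 (s2): strand 3 crosses over strand 2. Perm now: [1 2 3]
Gen 5 (s1): strand 1 crosses over strand 2. Perm now: [2 1 3]
Gen 6 (s2^-1): strand 1 crosses under strand 3. Perm now: [2 3 1]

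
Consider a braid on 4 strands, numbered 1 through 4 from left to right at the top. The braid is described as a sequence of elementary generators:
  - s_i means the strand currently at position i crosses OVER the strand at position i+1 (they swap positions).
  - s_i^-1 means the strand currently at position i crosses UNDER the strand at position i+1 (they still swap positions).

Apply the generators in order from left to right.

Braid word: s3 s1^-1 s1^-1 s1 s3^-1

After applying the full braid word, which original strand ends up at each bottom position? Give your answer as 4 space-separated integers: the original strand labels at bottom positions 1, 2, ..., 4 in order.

Answer: 2 1 3 4

Derivation:
Gen 1 (s3): strand 3 crosses over strand 4. Perm now: [1 2 4 3]
Gen 2 (s1^-1): strand 1 crosses under strand 2. Perm now: [2 1 4 3]
Gen 3 (s1^-1): strand 2 crosses under strand 1. Perm now: [1 2 4 3]
Gen 4 (s1): strand 1 crosses over strand 2. Perm now: [2 1 4 3]
Gen 5 (s3^-1): strand 4 crosses under strand 3. Perm now: [2 1 3 4]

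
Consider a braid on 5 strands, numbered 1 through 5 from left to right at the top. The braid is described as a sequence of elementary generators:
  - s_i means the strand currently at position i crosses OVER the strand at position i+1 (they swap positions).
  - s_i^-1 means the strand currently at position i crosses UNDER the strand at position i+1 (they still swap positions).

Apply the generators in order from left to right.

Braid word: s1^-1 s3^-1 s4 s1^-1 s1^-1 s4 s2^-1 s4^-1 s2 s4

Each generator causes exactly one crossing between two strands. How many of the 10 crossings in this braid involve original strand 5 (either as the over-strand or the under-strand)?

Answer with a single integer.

Answer: 4

Derivation:
Gen 1: crossing 1x2. Involves strand 5? no. Count so far: 0
Gen 2: crossing 3x4. Involves strand 5? no. Count so far: 0
Gen 3: crossing 3x5. Involves strand 5? yes. Count so far: 1
Gen 4: crossing 2x1. Involves strand 5? no. Count so far: 1
Gen 5: crossing 1x2. Involves strand 5? no. Count so far: 1
Gen 6: crossing 5x3. Involves strand 5? yes. Count so far: 2
Gen 7: crossing 1x4. Involves strand 5? no. Count so far: 2
Gen 8: crossing 3x5. Involves strand 5? yes. Count so far: 3
Gen 9: crossing 4x1. Involves strand 5? no. Count so far: 3
Gen 10: crossing 5x3. Involves strand 5? yes. Count so far: 4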